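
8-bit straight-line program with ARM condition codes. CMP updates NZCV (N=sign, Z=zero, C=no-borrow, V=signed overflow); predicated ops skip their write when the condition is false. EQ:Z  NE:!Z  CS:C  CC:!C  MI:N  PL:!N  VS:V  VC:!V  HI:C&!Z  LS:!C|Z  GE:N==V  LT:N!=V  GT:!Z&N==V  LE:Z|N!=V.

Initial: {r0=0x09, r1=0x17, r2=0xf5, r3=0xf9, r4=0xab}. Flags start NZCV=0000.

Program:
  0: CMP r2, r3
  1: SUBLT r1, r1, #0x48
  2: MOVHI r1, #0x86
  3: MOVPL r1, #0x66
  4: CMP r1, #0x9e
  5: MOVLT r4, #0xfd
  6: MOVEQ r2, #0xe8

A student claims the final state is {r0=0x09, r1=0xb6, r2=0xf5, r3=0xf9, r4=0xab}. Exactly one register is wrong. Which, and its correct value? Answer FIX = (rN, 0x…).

FIX = (r1, 0xcf)

[0] flags=1000 → (cmp)
[1] flags=1000 LT?T → r1=0xcf
[2] flags=1000 HI?F → skip
[3] flags=1000 PL?F → skip
[4] flags=0010 → (cmp)
[5] flags=0010 LT?F → skip
[6] flags=0010 EQ?F → skip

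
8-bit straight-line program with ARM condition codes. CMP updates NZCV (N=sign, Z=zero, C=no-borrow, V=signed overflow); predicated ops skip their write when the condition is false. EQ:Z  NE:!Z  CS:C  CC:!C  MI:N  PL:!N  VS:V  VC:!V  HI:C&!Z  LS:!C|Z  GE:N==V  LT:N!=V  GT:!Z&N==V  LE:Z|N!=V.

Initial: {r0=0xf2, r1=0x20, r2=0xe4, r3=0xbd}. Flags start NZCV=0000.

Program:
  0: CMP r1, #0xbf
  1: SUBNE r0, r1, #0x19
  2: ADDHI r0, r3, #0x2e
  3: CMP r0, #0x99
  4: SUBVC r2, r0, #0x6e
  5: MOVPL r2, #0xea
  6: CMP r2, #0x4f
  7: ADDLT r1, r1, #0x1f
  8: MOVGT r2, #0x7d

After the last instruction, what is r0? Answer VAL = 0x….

0: ✓ CMP  NZCV=0000
1: ✓ SUBNE  r0←0x07
2: · ADDHI
3: ✓ CMP  NZCV=0000
4: ✓ SUBVC  r2←0x99
5: ✓ MOVPL  r2←0xea
6: ✓ CMP  NZCV=1010
7: ✓ ADDLT  r1←0x3f
8: · MOVGT

VAL = 0x07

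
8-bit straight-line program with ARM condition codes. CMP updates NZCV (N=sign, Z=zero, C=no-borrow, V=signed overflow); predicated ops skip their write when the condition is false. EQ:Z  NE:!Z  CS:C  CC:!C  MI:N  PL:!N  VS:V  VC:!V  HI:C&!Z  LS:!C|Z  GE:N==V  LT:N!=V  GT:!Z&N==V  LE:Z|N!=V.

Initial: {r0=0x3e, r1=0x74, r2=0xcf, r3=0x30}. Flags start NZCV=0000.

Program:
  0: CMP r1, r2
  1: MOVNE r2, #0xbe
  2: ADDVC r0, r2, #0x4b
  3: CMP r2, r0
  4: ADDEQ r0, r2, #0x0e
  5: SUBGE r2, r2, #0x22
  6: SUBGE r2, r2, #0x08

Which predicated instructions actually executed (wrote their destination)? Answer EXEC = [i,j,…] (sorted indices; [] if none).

[0] flags=1001 → (cmp)
[1] flags=1001 NE?T → r2=0xbe
[2] flags=1001 VC?F → skip
[3] flags=1010 → (cmp)
[4] flags=1010 EQ?F → skip
[5] flags=1010 GE?F → skip
[6] flags=1010 GE?F → skip

EXEC = [1]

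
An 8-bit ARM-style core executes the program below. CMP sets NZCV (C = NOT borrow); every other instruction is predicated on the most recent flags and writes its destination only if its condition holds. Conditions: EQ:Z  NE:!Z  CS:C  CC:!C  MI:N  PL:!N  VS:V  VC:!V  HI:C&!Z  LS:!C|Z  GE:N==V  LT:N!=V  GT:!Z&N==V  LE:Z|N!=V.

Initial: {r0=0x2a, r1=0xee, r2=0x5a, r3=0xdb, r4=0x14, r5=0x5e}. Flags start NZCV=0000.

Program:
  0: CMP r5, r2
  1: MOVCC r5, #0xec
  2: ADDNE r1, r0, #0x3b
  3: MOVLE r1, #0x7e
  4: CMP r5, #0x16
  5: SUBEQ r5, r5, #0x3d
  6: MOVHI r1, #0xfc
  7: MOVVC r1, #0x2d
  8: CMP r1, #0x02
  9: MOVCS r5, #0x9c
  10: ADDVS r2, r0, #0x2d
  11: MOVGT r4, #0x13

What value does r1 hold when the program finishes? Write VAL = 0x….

VAL = 0x2d

0: ✓ CMP  NZCV=0010
1: · MOVCC
2: ✓ ADDNE  r1←0x65
3: · MOVLE
4: ✓ CMP  NZCV=0010
5: · SUBEQ
6: ✓ MOVHI  r1←0xfc
7: ✓ MOVVC  r1←0x2d
8: ✓ CMP  NZCV=0010
9: ✓ MOVCS  r5←0x9c
10: · ADDVS
11: ✓ MOVGT  r4←0x13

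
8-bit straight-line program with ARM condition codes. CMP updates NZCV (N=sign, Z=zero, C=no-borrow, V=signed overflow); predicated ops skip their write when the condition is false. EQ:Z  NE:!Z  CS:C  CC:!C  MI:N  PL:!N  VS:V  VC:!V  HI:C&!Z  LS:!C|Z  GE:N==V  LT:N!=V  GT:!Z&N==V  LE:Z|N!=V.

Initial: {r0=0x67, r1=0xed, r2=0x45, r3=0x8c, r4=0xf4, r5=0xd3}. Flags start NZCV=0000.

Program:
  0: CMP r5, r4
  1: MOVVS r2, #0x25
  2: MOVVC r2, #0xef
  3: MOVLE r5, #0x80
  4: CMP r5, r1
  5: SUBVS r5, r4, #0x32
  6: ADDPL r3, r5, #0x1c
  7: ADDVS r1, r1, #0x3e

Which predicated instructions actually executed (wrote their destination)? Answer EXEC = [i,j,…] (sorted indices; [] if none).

0: ✓ CMP  NZCV=1000
1: · MOVVS
2: ✓ MOVVC  r2←0xef
3: ✓ MOVLE  r5←0x80
4: ✓ CMP  NZCV=1000
5: · SUBVS
6: · ADDPL
7: · ADDVS

EXEC = [2,3]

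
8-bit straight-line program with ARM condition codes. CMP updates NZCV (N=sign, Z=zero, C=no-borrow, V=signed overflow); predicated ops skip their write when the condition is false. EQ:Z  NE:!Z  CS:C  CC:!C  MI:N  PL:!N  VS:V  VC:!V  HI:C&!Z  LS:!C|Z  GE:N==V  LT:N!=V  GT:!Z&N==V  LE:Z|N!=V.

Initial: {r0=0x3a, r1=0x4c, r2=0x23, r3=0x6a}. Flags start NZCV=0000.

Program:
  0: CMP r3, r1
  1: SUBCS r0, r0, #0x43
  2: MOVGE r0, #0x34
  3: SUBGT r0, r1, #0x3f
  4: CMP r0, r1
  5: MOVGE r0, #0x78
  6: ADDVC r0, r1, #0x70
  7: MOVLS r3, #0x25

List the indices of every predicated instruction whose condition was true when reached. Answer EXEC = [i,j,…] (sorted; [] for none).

[0] flags=0010 → (cmp)
[1] flags=0010 CS?T → r0=0xf7
[2] flags=0010 GE?T → r0=0x34
[3] flags=0010 GT?T → r0=0x0d
[4] flags=1000 → (cmp)
[5] flags=1000 GE?F → skip
[6] flags=1000 VC?T → r0=0xbc
[7] flags=1000 LS?T → r3=0x25

EXEC = [1,2,3,6,7]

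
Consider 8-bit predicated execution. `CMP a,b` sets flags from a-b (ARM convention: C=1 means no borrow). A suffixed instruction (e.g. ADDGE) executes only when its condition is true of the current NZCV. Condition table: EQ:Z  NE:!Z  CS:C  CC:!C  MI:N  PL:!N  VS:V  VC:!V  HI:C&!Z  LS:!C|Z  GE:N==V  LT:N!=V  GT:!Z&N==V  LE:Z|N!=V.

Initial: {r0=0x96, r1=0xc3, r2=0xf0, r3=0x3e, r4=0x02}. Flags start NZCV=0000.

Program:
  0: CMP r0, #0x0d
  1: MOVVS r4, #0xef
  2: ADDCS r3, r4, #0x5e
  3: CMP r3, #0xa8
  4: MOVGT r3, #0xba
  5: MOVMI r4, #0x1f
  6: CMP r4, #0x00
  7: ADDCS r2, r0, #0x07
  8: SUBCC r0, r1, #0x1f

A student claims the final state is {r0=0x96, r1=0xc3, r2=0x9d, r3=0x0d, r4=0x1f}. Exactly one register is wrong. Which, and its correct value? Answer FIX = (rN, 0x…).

FIX = (r3, 0xba)

[0] flags=1010 → (cmp)
[1] flags=1010 VS?F → skip
[2] flags=1010 CS?T → r3=0x60
[3] flags=1001 → (cmp)
[4] flags=1001 GT?T → r3=0xba
[5] flags=1001 MI?T → r4=0x1f
[6] flags=0010 → (cmp)
[7] flags=0010 CS?T → r2=0x9d
[8] flags=0010 CC?F → skip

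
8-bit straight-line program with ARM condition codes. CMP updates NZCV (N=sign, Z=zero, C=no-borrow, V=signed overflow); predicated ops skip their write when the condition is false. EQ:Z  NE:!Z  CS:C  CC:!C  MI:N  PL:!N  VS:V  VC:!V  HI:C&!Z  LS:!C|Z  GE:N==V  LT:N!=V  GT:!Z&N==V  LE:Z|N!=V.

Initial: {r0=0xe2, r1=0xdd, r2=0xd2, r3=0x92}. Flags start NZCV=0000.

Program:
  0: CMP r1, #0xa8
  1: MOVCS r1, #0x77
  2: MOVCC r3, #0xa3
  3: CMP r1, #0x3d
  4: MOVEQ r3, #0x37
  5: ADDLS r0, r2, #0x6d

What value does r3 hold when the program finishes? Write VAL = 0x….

[0] flags=0010 → (cmp)
[1] flags=0010 CS?T → r1=0x77
[2] flags=0010 CC?F → skip
[3] flags=0010 → (cmp)
[4] flags=0010 EQ?F → skip
[5] flags=0010 LS?F → skip

VAL = 0x92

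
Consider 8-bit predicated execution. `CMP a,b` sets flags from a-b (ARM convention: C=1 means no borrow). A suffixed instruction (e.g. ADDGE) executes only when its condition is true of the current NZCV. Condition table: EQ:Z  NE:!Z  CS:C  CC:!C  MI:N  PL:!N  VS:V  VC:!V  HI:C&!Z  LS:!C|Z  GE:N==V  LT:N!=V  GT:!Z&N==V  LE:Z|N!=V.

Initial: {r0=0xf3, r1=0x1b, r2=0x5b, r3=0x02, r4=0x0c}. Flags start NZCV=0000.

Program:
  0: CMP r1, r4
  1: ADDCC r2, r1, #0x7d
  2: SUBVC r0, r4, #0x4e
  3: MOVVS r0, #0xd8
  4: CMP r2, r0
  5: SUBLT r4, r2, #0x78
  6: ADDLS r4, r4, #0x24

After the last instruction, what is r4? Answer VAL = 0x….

VAL = 0x30

0: ✓ CMP  NZCV=0010
1: · ADDCC
2: ✓ SUBVC  r0←0xbe
3: · MOVVS
4: ✓ CMP  NZCV=1001
5: · SUBLT
6: ✓ ADDLS  r4←0x30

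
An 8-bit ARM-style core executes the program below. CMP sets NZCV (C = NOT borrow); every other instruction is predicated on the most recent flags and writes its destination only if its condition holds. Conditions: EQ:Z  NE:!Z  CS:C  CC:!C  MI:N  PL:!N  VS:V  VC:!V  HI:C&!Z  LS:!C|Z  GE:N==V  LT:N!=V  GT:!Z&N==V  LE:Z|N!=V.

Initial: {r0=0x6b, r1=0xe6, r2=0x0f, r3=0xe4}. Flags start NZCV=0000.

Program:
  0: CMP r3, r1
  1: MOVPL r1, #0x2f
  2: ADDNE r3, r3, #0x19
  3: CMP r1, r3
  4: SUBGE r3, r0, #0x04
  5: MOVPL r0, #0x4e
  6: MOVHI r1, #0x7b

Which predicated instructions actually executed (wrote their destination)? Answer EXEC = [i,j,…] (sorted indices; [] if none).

EXEC = [2]

[0] flags=1000 → (cmp)
[1] flags=1000 PL?F → skip
[2] flags=1000 NE?T → r3=0xfd
[3] flags=1000 → (cmp)
[4] flags=1000 GE?F → skip
[5] flags=1000 PL?F → skip
[6] flags=1000 HI?F → skip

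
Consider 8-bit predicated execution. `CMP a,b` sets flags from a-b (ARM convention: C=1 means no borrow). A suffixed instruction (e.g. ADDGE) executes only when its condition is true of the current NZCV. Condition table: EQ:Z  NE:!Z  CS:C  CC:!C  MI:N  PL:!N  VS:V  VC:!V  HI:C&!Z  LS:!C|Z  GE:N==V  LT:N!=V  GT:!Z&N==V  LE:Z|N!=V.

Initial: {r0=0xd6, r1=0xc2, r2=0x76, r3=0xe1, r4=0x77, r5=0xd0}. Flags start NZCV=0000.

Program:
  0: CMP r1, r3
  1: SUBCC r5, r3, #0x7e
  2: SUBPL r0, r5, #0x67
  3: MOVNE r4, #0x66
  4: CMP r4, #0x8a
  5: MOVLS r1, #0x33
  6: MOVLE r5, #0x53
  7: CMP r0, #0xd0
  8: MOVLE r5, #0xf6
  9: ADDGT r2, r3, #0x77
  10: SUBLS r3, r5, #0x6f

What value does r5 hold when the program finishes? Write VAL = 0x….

[0] flags=1000 → (cmp)
[1] flags=1000 CC?T → r5=0x63
[2] flags=1000 PL?F → skip
[3] flags=1000 NE?T → r4=0x66
[4] flags=1001 → (cmp)
[5] flags=1001 LS?T → r1=0x33
[6] flags=1001 LE?F → skip
[7] flags=0010 → (cmp)
[8] flags=0010 LE?F → skip
[9] flags=0010 GT?T → r2=0x58
[10] flags=0010 LS?F → skip

VAL = 0x63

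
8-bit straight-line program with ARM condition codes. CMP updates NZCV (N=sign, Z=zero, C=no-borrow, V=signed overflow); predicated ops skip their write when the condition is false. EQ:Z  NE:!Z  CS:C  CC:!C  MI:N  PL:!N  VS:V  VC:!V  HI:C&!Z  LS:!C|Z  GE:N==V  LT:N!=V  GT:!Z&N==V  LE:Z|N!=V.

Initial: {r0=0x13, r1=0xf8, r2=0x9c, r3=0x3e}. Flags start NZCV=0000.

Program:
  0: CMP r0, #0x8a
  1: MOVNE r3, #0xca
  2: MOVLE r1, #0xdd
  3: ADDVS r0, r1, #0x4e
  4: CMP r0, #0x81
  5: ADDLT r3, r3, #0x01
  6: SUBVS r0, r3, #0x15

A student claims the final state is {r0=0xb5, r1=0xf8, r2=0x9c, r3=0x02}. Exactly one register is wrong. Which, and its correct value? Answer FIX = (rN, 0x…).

0: ✓ CMP  NZCV=1001
1: ✓ MOVNE  r3←0xca
2: · MOVLE
3: ✓ ADDVS  r0←0x46
4: ✓ CMP  NZCV=1001
5: · ADDLT
6: ✓ SUBVS  r0←0xb5

FIX = (r3, 0xca)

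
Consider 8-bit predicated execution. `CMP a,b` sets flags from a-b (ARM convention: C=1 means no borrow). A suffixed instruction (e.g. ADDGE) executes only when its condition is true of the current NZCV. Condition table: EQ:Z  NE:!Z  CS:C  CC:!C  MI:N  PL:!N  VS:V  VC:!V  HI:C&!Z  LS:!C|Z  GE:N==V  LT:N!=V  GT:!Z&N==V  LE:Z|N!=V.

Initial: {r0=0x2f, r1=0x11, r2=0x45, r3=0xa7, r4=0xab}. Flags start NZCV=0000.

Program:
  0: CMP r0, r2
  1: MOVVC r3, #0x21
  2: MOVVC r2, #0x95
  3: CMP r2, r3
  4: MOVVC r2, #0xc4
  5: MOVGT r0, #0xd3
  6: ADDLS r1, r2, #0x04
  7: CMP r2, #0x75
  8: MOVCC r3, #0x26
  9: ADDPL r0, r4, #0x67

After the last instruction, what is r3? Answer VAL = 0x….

[0] flags=1000 → (cmp)
[1] flags=1000 VC?T → r3=0x21
[2] flags=1000 VC?T → r2=0x95
[3] flags=0011 → (cmp)
[4] flags=0011 VC?F → skip
[5] flags=0011 GT?F → skip
[6] flags=0011 LS?F → skip
[7] flags=0011 → (cmp)
[8] flags=0011 CC?F → skip
[9] flags=0011 PL?T → r0=0x12

VAL = 0x21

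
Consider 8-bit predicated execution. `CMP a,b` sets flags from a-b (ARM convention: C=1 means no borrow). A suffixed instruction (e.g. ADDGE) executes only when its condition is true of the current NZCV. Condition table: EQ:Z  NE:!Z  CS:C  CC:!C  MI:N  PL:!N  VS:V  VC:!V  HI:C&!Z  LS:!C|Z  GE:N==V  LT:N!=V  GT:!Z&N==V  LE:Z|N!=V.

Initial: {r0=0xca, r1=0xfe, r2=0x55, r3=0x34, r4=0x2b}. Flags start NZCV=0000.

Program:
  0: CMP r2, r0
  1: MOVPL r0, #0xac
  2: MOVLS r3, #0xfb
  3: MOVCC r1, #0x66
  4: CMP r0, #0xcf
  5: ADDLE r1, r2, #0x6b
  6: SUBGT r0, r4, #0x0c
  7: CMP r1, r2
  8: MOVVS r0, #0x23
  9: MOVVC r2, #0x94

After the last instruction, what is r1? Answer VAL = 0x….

VAL = 0xc0

[0] flags=1001 → (cmp)
[1] flags=1001 PL?F → skip
[2] flags=1001 LS?T → r3=0xfb
[3] flags=1001 CC?T → r1=0x66
[4] flags=1000 → (cmp)
[5] flags=1000 LE?T → r1=0xc0
[6] flags=1000 GT?F → skip
[7] flags=0011 → (cmp)
[8] flags=0011 VS?T → r0=0x23
[9] flags=0011 VC?F → skip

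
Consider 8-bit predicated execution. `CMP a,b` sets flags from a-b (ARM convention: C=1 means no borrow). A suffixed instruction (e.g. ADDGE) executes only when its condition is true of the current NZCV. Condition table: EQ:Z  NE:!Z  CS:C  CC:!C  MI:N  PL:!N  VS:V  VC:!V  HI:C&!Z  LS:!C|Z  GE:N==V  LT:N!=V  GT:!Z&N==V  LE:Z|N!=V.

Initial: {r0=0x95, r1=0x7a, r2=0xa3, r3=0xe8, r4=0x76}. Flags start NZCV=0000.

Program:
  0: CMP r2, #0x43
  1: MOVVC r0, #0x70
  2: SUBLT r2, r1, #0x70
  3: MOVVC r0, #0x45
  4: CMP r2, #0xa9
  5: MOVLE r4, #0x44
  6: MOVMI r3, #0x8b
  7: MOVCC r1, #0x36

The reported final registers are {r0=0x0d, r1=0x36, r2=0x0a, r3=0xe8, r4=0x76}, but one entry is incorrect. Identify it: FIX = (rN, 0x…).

[0] flags=0011 → (cmp)
[1] flags=0011 VC?F → skip
[2] flags=0011 LT?T → r2=0x0a
[3] flags=0011 VC?F → skip
[4] flags=0000 → (cmp)
[5] flags=0000 LE?F → skip
[6] flags=0000 MI?F → skip
[7] flags=0000 CC?T → r1=0x36

FIX = (r0, 0x95)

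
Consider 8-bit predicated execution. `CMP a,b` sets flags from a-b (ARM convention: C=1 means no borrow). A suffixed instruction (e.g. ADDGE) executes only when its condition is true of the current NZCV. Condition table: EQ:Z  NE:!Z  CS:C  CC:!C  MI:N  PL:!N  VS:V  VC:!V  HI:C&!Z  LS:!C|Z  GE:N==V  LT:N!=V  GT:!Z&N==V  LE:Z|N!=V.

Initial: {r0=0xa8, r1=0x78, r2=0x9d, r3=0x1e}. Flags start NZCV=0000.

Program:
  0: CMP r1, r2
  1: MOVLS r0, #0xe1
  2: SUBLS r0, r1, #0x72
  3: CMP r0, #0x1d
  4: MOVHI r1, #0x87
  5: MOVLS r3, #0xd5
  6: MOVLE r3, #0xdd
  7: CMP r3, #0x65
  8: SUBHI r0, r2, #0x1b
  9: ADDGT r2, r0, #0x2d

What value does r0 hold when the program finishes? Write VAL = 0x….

[0] flags=1001 → (cmp)
[1] flags=1001 LS?T → r0=0xe1
[2] flags=1001 LS?T → r0=0x06
[3] flags=1000 → (cmp)
[4] flags=1000 HI?F → skip
[5] flags=1000 LS?T → r3=0xd5
[6] flags=1000 LE?T → r3=0xdd
[7] flags=0011 → (cmp)
[8] flags=0011 HI?T → r0=0x82
[9] flags=0011 GT?F → skip

VAL = 0x82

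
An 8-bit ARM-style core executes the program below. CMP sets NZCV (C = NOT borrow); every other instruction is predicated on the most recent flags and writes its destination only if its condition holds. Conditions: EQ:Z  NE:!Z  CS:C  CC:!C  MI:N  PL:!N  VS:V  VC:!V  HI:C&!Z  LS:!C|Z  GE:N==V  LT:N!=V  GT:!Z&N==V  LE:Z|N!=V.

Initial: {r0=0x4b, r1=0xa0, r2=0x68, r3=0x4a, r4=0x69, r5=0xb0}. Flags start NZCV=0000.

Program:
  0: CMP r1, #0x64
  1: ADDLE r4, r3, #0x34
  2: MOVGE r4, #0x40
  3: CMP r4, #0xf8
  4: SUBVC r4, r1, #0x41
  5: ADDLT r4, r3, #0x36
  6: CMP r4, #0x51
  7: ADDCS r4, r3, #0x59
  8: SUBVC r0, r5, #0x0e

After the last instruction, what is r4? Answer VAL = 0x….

0: ✓ CMP  NZCV=0011
1: ✓ ADDLE  r4←0x7e
2: · MOVGE
3: ✓ CMP  NZCV=1001
4: · SUBVC
5: · ADDLT
6: ✓ CMP  NZCV=0010
7: ✓ ADDCS  r4←0xa3
8: ✓ SUBVC  r0←0xa2

VAL = 0xa3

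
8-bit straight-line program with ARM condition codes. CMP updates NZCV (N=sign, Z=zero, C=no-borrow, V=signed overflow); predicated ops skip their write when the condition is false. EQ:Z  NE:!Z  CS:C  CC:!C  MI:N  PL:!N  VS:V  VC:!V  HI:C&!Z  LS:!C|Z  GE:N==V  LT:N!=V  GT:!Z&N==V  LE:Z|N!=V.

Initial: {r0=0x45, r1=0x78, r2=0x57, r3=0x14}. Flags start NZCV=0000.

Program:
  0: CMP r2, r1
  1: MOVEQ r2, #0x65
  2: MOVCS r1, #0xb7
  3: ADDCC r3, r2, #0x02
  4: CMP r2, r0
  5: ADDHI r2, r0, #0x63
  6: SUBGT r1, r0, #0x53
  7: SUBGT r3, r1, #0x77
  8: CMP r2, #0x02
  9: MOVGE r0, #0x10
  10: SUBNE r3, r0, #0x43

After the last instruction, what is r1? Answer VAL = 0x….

VAL = 0xf2

[0] flags=1000 → (cmp)
[1] flags=1000 EQ?F → skip
[2] flags=1000 CS?F → skip
[3] flags=1000 CC?T → r3=0x59
[4] flags=0010 → (cmp)
[5] flags=0010 HI?T → r2=0xa8
[6] flags=0010 GT?T → r1=0xf2
[7] flags=0010 GT?T → r3=0x7b
[8] flags=1010 → (cmp)
[9] flags=1010 GE?F → skip
[10] flags=1010 NE?T → r3=0x02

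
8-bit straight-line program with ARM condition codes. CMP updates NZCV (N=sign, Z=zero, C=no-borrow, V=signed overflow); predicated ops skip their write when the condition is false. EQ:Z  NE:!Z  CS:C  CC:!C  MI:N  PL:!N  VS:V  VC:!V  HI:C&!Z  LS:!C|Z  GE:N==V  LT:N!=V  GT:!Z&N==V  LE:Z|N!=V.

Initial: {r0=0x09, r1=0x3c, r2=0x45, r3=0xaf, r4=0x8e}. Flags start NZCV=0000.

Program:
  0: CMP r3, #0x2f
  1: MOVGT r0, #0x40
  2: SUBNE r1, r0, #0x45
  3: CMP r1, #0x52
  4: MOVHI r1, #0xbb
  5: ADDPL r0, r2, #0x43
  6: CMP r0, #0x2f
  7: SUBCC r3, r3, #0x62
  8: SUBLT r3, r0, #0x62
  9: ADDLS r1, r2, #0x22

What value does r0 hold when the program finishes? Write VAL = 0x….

0: ✓ CMP  NZCV=1010
1: · MOVGT
2: ✓ SUBNE  r1←0xc4
3: ✓ CMP  NZCV=0011
4: ✓ MOVHI  r1←0xbb
5: ✓ ADDPL  r0←0x88
6: ✓ CMP  NZCV=0011
7: · SUBCC
8: ✓ SUBLT  r3←0x26
9: · ADDLS

VAL = 0x88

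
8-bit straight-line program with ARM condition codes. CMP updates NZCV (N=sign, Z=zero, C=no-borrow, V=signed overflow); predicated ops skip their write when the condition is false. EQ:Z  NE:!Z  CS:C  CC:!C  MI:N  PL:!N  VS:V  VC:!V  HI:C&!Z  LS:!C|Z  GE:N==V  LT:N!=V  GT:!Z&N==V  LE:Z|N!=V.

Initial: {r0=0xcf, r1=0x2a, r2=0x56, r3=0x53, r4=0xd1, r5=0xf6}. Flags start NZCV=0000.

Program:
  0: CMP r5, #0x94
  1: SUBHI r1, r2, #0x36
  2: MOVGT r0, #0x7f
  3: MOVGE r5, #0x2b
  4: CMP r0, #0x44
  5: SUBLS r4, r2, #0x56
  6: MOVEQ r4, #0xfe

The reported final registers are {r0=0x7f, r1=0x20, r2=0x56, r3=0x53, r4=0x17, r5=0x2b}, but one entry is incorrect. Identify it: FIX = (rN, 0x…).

FIX = (r4, 0xd1)

[0] flags=0010 → (cmp)
[1] flags=0010 HI?T → r1=0x20
[2] flags=0010 GT?T → r0=0x7f
[3] flags=0010 GE?T → r5=0x2b
[4] flags=0010 → (cmp)
[5] flags=0010 LS?F → skip
[6] flags=0010 EQ?F → skip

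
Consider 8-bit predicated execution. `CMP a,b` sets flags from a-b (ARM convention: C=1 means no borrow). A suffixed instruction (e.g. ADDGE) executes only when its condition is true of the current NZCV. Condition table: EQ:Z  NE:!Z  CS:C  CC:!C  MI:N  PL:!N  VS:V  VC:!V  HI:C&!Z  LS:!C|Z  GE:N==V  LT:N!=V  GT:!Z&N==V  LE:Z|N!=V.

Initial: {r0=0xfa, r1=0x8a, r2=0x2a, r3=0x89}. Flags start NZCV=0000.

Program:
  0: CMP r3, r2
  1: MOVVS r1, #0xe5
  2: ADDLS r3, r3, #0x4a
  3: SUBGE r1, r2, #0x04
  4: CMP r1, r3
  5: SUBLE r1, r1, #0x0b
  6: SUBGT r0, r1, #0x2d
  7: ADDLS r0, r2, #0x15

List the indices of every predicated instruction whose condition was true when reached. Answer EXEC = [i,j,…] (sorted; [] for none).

EXEC = [1,6]

0: ✓ CMP  NZCV=0011
1: ✓ MOVVS  r1←0xe5
2: · ADDLS
3: · SUBGE
4: ✓ CMP  NZCV=0010
5: · SUBLE
6: ✓ SUBGT  r0←0xb8
7: · ADDLS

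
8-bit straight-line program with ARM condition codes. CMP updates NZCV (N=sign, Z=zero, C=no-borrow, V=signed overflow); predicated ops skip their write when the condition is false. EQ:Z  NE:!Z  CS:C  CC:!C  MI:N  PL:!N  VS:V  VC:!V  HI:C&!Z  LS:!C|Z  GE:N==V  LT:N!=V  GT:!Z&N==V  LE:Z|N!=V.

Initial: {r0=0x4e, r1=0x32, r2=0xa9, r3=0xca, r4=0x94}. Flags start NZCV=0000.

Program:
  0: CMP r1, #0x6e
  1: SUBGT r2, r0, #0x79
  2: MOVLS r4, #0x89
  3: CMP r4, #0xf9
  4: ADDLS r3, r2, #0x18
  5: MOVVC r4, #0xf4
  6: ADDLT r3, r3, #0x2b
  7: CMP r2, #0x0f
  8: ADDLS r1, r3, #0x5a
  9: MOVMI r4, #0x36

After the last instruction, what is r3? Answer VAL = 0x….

0: ✓ CMP  NZCV=1000
1: · SUBGT
2: ✓ MOVLS  r4←0x89
3: ✓ CMP  NZCV=1000
4: ✓ ADDLS  r3←0xc1
5: ✓ MOVVC  r4←0xf4
6: ✓ ADDLT  r3←0xec
7: ✓ CMP  NZCV=1010
8: · ADDLS
9: ✓ MOVMI  r4←0x36

VAL = 0xec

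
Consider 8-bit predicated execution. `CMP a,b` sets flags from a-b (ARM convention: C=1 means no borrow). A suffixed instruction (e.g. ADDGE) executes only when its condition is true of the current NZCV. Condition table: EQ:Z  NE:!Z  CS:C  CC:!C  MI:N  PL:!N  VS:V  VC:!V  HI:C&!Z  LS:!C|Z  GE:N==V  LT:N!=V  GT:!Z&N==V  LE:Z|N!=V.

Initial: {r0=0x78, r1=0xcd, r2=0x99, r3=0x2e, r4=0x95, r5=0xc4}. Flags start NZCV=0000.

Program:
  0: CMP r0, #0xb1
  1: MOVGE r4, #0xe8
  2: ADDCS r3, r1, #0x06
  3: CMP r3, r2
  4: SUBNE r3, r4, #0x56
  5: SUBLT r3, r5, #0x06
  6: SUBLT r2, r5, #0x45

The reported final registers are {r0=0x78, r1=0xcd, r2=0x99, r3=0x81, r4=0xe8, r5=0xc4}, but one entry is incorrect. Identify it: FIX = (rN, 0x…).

FIX = (r3, 0x92)

[0] flags=1001 → (cmp)
[1] flags=1001 GE?T → r4=0xe8
[2] flags=1001 CS?F → skip
[3] flags=1001 → (cmp)
[4] flags=1001 NE?T → r3=0x92
[5] flags=1001 LT?F → skip
[6] flags=1001 LT?F → skip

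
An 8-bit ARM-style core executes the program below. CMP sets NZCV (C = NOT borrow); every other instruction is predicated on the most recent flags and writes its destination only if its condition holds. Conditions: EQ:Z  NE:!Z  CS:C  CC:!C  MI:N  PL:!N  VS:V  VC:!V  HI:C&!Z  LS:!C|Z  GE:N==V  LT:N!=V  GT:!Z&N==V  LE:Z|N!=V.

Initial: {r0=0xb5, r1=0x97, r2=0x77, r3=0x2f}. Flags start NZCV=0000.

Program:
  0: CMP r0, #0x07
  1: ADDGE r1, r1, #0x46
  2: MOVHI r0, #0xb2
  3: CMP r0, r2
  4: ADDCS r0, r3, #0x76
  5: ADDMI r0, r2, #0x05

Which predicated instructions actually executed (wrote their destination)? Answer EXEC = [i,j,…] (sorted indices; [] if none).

EXEC = [2,4]

[0] flags=1010 → (cmp)
[1] flags=1010 GE?F → skip
[2] flags=1010 HI?T → r0=0xb2
[3] flags=0011 → (cmp)
[4] flags=0011 CS?T → r0=0xa5
[5] flags=0011 MI?F → skip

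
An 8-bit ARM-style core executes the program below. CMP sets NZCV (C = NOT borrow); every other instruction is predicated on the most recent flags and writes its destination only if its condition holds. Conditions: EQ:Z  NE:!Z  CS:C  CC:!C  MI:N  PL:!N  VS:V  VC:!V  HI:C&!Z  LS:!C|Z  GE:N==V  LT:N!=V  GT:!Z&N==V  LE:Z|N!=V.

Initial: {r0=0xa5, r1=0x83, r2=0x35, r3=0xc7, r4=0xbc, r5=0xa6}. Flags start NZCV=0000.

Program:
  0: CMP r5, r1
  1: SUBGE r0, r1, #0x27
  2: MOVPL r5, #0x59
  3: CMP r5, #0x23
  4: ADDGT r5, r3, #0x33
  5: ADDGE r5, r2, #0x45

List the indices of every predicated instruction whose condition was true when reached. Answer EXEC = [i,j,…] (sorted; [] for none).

0: ✓ CMP  NZCV=0010
1: ✓ SUBGE  r0←0x5c
2: ✓ MOVPL  r5←0x59
3: ✓ CMP  NZCV=0010
4: ✓ ADDGT  r5←0xfa
5: ✓ ADDGE  r5←0x7a

EXEC = [1,2,4,5]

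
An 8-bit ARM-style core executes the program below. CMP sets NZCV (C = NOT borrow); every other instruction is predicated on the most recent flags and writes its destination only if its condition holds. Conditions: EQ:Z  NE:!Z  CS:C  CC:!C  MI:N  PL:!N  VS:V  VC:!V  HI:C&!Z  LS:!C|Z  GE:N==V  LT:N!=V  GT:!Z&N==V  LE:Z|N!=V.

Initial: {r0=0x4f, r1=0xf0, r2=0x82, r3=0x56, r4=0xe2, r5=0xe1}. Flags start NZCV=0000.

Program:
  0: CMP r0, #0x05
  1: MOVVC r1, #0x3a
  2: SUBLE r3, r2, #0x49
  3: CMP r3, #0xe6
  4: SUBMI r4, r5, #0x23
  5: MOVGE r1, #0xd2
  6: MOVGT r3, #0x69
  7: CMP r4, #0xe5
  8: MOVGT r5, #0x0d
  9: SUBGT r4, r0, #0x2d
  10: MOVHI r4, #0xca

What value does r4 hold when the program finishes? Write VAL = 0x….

0: ✓ CMP  NZCV=0010
1: ✓ MOVVC  r1←0x3a
2: · SUBLE
3: ✓ CMP  NZCV=0000
4: · SUBMI
5: ✓ MOVGE  r1←0xd2
6: ✓ MOVGT  r3←0x69
7: ✓ CMP  NZCV=1000
8: · MOVGT
9: · SUBGT
10: · MOVHI

VAL = 0xe2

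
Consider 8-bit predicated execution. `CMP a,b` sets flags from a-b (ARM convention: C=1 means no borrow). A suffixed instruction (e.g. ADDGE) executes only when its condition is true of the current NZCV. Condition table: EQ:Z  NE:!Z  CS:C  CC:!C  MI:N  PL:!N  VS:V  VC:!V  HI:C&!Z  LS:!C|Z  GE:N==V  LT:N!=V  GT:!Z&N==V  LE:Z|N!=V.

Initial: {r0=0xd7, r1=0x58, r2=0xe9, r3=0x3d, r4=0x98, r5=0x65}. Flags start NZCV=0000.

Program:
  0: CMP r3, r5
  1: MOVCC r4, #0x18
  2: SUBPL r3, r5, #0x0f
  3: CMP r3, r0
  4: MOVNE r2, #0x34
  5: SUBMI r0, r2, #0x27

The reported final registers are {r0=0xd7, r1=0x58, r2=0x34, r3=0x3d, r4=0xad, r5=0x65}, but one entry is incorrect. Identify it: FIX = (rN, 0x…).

[0] flags=1000 → (cmp)
[1] flags=1000 CC?T → r4=0x18
[2] flags=1000 PL?F → skip
[3] flags=0000 → (cmp)
[4] flags=0000 NE?T → r2=0x34
[5] flags=0000 MI?F → skip

FIX = (r4, 0x18)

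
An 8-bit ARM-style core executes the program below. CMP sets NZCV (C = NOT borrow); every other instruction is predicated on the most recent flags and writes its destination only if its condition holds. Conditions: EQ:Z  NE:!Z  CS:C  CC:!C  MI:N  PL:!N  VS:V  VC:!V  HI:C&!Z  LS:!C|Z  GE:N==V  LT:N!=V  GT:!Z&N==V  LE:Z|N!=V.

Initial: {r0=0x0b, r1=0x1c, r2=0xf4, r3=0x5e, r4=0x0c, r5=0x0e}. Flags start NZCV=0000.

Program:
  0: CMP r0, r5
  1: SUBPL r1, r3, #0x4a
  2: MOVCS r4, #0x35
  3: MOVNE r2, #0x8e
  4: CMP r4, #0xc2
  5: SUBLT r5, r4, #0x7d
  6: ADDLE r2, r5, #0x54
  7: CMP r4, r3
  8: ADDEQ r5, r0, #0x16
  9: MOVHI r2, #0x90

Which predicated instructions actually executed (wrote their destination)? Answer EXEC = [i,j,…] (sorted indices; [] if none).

EXEC = [3]

[0] flags=1000 → (cmp)
[1] flags=1000 PL?F → skip
[2] flags=1000 CS?F → skip
[3] flags=1000 NE?T → r2=0x8e
[4] flags=0000 → (cmp)
[5] flags=0000 LT?F → skip
[6] flags=0000 LE?F → skip
[7] flags=1000 → (cmp)
[8] flags=1000 EQ?F → skip
[9] flags=1000 HI?F → skip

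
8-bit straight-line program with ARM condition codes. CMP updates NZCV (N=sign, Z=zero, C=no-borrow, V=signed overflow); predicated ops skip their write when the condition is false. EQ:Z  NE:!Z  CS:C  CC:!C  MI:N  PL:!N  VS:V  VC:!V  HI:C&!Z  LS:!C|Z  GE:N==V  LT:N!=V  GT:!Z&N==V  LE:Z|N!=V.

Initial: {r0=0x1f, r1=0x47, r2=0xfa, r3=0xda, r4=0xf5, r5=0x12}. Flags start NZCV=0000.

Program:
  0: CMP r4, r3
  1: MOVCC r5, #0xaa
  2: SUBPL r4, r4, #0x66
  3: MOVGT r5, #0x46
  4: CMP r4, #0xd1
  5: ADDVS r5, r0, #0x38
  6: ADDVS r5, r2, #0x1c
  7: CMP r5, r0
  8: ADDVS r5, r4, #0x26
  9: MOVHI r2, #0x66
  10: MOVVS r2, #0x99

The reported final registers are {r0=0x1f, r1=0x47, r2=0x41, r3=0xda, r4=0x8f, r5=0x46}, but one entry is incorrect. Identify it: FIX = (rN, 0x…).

FIX = (r2, 0x66)

0: ✓ CMP  NZCV=0010
1: · MOVCC
2: ✓ SUBPL  r4←0x8f
3: ✓ MOVGT  r5←0x46
4: ✓ CMP  NZCV=1000
5: · ADDVS
6: · ADDVS
7: ✓ CMP  NZCV=0010
8: · ADDVS
9: ✓ MOVHI  r2←0x66
10: · MOVVS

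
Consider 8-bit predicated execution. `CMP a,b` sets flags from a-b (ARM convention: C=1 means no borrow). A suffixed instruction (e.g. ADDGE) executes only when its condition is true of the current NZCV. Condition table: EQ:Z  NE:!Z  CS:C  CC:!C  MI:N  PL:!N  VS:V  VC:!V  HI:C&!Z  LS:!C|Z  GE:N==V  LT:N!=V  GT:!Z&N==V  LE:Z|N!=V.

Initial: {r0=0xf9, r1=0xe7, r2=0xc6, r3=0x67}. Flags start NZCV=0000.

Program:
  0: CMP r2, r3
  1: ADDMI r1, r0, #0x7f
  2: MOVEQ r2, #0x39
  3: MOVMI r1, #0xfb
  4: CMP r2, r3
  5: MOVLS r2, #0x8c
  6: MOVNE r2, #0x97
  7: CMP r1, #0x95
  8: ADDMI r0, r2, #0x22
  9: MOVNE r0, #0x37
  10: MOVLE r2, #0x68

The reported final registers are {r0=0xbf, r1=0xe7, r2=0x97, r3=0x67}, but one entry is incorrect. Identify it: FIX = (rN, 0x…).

FIX = (r0, 0x37)

0: ✓ CMP  NZCV=0011
1: · ADDMI
2: · MOVEQ
3: · MOVMI
4: ✓ CMP  NZCV=0011
5: · MOVLS
6: ✓ MOVNE  r2←0x97
7: ✓ CMP  NZCV=0010
8: · ADDMI
9: ✓ MOVNE  r0←0x37
10: · MOVLE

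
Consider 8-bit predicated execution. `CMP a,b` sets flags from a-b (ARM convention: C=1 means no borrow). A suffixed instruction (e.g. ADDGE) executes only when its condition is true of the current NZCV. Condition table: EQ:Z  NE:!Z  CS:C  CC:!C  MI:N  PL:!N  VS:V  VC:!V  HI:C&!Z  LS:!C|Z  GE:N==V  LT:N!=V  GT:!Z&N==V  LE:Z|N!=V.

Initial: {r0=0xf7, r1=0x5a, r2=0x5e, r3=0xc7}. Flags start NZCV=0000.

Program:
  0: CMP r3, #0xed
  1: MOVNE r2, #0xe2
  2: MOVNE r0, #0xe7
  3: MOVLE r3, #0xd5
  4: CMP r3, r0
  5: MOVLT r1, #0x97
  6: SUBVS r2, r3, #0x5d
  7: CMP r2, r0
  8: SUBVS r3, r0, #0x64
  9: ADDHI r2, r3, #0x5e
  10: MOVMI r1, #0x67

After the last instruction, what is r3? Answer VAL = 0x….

VAL = 0xd5

[0] flags=1000 → (cmp)
[1] flags=1000 NE?T → r2=0xe2
[2] flags=1000 NE?T → r0=0xe7
[3] flags=1000 LE?T → r3=0xd5
[4] flags=1000 → (cmp)
[5] flags=1000 LT?T → r1=0x97
[6] flags=1000 VS?F → skip
[7] flags=1000 → (cmp)
[8] flags=1000 VS?F → skip
[9] flags=1000 HI?F → skip
[10] flags=1000 MI?T → r1=0x67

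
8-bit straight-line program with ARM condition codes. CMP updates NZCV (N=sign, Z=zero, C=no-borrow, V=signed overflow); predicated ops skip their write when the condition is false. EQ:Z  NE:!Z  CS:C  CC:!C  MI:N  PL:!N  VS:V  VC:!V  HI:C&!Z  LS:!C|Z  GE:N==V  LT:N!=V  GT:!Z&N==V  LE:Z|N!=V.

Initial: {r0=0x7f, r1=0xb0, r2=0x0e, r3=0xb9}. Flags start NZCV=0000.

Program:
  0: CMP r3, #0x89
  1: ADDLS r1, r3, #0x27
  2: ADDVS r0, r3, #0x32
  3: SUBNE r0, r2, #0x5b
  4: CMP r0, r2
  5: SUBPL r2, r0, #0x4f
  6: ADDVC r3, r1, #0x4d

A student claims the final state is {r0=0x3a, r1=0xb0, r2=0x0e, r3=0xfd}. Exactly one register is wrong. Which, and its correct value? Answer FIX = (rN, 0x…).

FIX = (r0, 0xb3)

0: ✓ CMP  NZCV=0010
1: · ADDLS
2: · ADDVS
3: ✓ SUBNE  r0←0xb3
4: ✓ CMP  NZCV=1010
5: · SUBPL
6: ✓ ADDVC  r3←0xfd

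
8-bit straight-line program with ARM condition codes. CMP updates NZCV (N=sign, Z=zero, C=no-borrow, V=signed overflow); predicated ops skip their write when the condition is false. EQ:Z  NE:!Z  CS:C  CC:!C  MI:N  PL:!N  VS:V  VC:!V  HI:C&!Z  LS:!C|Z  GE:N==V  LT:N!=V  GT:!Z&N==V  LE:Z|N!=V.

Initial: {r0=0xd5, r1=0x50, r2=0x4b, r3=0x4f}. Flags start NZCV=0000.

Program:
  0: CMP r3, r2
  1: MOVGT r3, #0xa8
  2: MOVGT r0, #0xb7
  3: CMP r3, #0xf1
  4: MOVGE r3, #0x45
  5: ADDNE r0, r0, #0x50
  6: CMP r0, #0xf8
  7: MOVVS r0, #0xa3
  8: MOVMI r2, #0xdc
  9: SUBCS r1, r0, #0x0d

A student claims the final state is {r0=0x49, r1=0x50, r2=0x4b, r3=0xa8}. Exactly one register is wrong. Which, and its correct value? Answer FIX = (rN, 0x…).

FIX = (r0, 0x07)

[0] flags=0010 → (cmp)
[1] flags=0010 GT?T → r3=0xa8
[2] flags=0010 GT?T → r0=0xb7
[3] flags=1000 → (cmp)
[4] flags=1000 GE?F → skip
[5] flags=1000 NE?T → r0=0x07
[6] flags=0000 → (cmp)
[7] flags=0000 VS?F → skip
[8] flags=0000 MI?F → skip
[9] flags=0000 CS?F → skip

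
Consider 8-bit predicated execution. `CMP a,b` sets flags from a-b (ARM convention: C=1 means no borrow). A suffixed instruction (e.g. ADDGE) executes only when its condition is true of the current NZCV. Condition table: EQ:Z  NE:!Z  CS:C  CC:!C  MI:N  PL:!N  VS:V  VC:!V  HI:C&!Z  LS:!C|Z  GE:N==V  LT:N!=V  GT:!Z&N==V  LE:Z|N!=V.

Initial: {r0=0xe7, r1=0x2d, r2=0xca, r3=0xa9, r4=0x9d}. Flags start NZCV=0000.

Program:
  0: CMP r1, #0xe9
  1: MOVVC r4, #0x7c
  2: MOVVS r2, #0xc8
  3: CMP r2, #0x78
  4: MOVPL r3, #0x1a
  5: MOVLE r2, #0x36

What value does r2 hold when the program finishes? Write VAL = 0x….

VAL = 0x36

0: ✓ CMP  NZCV=0000
1: ✓ MOVVC  r4←0x7c
2: · MOVVS
3: ✓ CMP  NZCV=0011
4: ✓ MOVPL  r3←0x1a
5: ✓ MOVLE  r2←0x36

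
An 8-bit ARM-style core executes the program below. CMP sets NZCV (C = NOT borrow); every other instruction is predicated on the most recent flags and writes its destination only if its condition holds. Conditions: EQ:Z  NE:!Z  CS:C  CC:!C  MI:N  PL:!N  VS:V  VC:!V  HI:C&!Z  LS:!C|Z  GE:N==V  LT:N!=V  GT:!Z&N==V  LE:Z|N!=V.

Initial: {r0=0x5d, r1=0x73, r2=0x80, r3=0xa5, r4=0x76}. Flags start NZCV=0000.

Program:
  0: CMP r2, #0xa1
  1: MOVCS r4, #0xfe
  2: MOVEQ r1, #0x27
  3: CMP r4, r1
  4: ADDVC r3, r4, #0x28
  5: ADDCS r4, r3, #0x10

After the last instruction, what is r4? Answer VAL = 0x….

VAL = 0xae

[0] flags=1000 → (cmp)
[1] flags=1000 CS?F → skip
[2] flags=1000 EQ?F → skip
[3] flags=0010 → (cmp)
[4] flags=0010 VC?T → r3=0x9e
[5] flags=0010 CS?T → r4=0xae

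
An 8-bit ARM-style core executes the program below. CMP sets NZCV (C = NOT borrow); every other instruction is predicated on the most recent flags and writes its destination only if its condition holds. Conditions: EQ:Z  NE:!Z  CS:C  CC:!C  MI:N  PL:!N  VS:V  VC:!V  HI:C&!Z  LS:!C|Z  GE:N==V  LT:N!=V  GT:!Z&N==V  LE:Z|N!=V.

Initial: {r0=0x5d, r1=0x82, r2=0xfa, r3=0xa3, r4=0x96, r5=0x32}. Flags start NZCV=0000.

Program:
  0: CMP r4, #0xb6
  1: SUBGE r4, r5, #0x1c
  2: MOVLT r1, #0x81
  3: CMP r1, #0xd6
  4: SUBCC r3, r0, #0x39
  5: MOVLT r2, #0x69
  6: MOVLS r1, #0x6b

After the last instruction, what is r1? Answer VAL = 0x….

VAL = 0x6b

0: ✓ CMP  NZCV=1000
1: · SUBGE
2: ✓ MOVLT  r1←0x81
3: ✓ CMP  NZCV=1000
4: ✓ SUBCC  r3←0x24
5: ✓ MOVLT  r2←0x69
6: ✓ MOVLS  r1←0x6b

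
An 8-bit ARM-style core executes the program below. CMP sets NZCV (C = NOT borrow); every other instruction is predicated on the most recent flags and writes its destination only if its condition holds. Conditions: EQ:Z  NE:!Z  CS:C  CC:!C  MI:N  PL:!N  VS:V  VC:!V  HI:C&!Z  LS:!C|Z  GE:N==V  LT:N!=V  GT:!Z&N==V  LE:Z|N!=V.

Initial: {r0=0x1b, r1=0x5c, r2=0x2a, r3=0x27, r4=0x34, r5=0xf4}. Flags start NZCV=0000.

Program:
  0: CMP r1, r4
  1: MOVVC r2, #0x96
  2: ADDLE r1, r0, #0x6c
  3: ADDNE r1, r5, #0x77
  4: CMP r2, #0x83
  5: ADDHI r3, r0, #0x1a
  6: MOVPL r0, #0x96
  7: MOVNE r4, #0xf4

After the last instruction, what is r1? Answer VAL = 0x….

VAL = 0x6b

[0] flags=0010 → (cmp)
[1] flags=0010 VC?T → r2=0x96
[2] flags=0010 LE?F → skip
[3] flags=0010 NE?T → r1=0x6b
[4] flags=0010 → (cmp)
[5] flags=0010 HI?T → r3=0x35
[6] flags=0010 PL?T → r0=0x96
[7] flags=0010 NE?T → r4=0xf4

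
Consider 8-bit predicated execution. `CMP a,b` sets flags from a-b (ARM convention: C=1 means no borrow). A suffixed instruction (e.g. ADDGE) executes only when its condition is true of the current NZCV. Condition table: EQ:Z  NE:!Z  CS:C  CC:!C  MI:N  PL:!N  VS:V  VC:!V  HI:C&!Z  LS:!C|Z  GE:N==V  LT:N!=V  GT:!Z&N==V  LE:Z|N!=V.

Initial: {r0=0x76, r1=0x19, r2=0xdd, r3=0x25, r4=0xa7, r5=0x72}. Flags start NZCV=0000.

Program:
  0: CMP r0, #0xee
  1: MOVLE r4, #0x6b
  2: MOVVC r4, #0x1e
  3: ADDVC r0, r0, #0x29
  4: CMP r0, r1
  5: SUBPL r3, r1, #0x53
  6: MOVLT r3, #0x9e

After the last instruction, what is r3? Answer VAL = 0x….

VAL = 0xc6

[0] flags=1001 → (cmp)
[1] flags=1001 LE?F → skip
[2] flags=1001 VC?F → skip
[3] flags=1001 VC?F → skip
[4] flags=0010 → (cmp)
[5] flags=0010 PL?T → r3=0xc6
[6] flags=0010 LT?F → skip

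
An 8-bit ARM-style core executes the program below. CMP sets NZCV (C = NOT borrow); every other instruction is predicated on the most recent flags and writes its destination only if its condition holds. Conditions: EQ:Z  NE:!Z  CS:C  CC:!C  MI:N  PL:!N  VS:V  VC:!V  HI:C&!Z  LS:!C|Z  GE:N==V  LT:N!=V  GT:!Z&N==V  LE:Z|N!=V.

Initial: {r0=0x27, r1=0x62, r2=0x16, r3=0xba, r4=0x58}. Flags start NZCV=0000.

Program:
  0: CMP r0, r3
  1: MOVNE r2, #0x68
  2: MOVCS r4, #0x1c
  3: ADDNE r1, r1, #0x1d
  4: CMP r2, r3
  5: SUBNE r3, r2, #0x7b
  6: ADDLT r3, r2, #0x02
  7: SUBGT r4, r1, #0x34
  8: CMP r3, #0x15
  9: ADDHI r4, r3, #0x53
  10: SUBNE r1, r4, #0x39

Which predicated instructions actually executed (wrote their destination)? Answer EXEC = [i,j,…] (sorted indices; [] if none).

0: ✓ CMP  NZCV=0000
1: ✓ MOVNE  r2←0x68
2: · MOVCS
3: ✓ ADDNE  r1←0x7f
4: ✓ CMP  NZCV=1001
5: ✓ SUBNE  r3←0xed
6: · ADDLT
7: ✓ SUBGT  r4←0x4b
8: ✓ CMP  NZCV=1010
9: ✓ ADDHI  r4←0x40
10: ✓ SUBNE  r1←0x07

EXEC = [1,3,5,7,9,10]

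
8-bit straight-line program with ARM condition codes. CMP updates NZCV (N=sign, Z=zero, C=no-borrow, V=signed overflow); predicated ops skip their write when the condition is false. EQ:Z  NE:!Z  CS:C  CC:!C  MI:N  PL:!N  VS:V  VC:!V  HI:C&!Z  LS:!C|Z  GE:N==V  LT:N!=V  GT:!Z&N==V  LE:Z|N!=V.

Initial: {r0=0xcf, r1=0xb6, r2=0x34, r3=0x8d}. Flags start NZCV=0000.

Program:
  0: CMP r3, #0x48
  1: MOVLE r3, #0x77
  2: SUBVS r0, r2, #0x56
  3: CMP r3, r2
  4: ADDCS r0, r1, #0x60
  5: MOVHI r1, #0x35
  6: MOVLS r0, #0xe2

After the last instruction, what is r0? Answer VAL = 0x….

VAL = 0x16

0: ✓ CMP  NZCV=0011
1: ✓ MOVLE  r3←0x77
2: ✓ SUBVS  r0←0xde
3: ✓ CMP  NZCV=0010
4: ✓ ADDCS  r0←0x16
5: ✓ MOVHI  r1←0x35
6: · MOVLS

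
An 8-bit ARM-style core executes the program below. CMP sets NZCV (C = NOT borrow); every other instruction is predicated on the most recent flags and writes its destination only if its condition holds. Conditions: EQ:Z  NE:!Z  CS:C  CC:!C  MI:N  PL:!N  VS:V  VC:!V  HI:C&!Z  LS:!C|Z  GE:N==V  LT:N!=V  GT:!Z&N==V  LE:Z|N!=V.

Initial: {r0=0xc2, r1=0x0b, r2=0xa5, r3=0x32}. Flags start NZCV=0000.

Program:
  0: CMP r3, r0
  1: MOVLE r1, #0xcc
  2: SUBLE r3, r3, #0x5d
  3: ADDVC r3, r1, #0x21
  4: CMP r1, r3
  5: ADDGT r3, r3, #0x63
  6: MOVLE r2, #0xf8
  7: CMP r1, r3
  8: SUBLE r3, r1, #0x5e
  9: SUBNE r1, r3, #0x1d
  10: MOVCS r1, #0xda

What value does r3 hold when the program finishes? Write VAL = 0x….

VAL = 0xad

0: ✓ CMP  NZCV=0000
1: · MOVLE
2: · SUBLE
3: ✓ ADDVC  r3←0x2c
4: ✓ CMP  NZCV=1000
5: · ADDGT
6: ✓ MOVLE  r2←0xf8
7: ✓ CMP  NZCV=1000
8: ✓ SUBLE  r3←0xad
9: ✓ SUBNE  r1←0x90
10: · MOVCS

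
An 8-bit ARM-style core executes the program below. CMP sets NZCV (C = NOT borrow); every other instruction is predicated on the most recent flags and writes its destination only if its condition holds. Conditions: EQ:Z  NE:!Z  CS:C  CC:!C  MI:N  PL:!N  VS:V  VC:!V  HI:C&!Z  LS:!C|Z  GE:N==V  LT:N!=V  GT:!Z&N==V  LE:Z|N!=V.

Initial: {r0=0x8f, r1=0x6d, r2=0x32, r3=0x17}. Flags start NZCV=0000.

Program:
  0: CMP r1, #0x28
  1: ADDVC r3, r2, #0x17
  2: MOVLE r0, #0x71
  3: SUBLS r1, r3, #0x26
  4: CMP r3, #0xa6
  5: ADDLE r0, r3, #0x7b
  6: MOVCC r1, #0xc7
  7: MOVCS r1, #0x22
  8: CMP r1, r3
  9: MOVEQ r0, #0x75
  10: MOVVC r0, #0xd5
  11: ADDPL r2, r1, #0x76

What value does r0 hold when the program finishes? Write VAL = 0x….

VAL = 0x8f

0: ✓ CMP  NZCV=0010
1: ✓ ADDVC  r3←0x49
2: · MOVLE
3: · SUBLS
4: ✓ CMP  NZCV=1001
5: · ADDLE
6: ✓ MOVCC  r1←0xc7
7: · MOVCS
8: ✓ CMP  NZCV=0011
9: · MOVEQ
10: · MOVVC
11: ✓ ADDPL  r2←0x3d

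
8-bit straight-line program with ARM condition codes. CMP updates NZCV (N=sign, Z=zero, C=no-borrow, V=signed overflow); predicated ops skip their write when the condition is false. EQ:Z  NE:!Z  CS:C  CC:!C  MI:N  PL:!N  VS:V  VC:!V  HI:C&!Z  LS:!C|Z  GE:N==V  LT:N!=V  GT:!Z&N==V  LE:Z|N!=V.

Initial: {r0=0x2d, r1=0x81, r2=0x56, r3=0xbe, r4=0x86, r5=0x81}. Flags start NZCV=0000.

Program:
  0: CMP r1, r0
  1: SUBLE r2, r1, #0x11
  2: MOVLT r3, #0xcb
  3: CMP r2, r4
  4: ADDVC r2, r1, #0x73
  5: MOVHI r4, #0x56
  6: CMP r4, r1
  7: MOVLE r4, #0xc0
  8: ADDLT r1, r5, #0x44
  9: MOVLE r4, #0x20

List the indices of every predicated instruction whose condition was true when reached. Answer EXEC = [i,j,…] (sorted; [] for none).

EXEC = [1,2]

[0] flags=0011 → (cmp)
[1] flags=0011 LE?T → r2=0x70
[2] flags=0011 LT?T → r3=0xcb
[3] flags=1001 → (cmp)
[4] flags=1001 VC?F → skip
[5] flags=1001 HI?F → skip
[6] flags=0010 → (cmp)
[7] flags=0010 LE?F → skip
[8] flags=0010 LT?F → skip
[9] flags=0010 LE?F → skip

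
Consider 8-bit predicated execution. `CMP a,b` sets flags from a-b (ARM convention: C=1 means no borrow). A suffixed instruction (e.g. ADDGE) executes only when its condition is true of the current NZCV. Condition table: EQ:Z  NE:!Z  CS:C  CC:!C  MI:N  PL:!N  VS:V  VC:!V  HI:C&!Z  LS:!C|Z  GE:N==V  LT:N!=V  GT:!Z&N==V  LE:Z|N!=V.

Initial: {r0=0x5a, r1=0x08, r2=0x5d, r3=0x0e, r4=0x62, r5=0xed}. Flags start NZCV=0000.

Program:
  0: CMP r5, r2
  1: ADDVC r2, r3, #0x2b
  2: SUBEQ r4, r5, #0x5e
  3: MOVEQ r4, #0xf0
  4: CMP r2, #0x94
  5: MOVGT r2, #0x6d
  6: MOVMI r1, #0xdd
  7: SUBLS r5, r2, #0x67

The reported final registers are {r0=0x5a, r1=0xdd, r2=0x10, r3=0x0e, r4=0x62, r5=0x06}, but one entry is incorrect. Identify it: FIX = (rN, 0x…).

FIX = (r2, 0x6d)

[0] flags=1010 → (cmp)
[1] flags=1010 VC?T → r2=0x39
[2] flags=1010 EQ?F → skip
[3] flags=1010 EQ?F → skip
[4] flags=1001 → (cmp)
[5] flags=1001 GT?T → r2=0x6d
[6] flags=1001 MI?T → r1=0xdd
[7] flags=1001 LS?T → r5=0x06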